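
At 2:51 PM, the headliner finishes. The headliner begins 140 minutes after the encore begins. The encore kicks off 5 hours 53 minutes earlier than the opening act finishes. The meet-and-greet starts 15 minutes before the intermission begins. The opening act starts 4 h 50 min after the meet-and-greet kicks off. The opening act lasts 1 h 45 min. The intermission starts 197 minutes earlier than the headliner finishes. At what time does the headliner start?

2:21 PM

The intermission starts at 2:51 PM − 197 min = 11:34 AM.
The meet-and-greet starts at 11:34 AM − 15 min = 11:19 AM.
The opening act starts at 11:19 AM + 290 min = 4:09 PM.
The opening act ends at 4:09 PM + 105 min = 5:54 PM.
The encore starts at 5:54 PM − 353 min = 12:01 PM.
The headliner starts at 12:01 PM + 140 min = 2:21 PM.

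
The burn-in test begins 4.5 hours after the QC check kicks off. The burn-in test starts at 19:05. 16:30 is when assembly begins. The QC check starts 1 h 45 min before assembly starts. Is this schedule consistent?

The QC check starts at 16:30 − 105 min = 14:45.
The burn-in test starts at 14:45 + 270 min = 19:15.
But the burn-in test is also said to start at 19:05 — a 10-minute conflict.

No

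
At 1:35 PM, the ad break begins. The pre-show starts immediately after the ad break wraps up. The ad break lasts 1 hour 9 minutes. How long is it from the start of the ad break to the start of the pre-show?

The ad break ends at 1:35 PM + 69 min = 2:44 PM.
So the pre-show starts at 2:44 PM.
From 1:35 PM to 2:44 PM is 1 h 9 min.

1 h 9 min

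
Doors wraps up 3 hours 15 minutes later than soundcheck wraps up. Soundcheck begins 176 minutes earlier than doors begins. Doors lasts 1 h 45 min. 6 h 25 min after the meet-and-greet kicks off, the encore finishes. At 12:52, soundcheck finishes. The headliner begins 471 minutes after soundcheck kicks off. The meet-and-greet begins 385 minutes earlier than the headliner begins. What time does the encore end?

19:17

Doors ends at 12:52 + 195 min = 16:07.
Doors starts at 16:07 − 105 min = 14:22.
Soundcheck starts at 14:22 − 176 min = 11:26.
The headliner starts at 11:26 + 471 min = 19:17.
The meet-and-greet starts at 19:17 − 385 min = 12:52.
The encore ends at 12:52 + 385 min = 19:17.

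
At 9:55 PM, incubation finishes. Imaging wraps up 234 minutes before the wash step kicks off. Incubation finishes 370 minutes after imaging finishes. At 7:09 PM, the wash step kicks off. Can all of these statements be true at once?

Imaging ends at 7:09 PM − 234 min = 3:15 PM.
Incubation ends at 3:15 PM + 370 min = 9:25 PM.
But incubation is also said to end at 9:55 PM — a 30-minute conflict.

No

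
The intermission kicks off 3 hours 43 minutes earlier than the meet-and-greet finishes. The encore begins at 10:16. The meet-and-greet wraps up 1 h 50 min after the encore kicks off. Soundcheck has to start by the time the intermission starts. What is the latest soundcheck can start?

The meet-and-greet ends at 10:16 + 110 min = 12:06.
The intermission starts at 12:06 − 223 min = 08:23.
Soundcheck is bounded by the intermission, so the latest it can start is 08:23.

08:23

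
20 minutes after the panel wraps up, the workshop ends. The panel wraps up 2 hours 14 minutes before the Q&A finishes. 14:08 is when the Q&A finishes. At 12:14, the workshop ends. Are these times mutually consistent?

The panel ends at 14:08 − 134 min = 11:54.
The workshop ends at 11:54 + 20 min = 12:14.
That matches the stated 12:14, so the schedule is consistent.

Yes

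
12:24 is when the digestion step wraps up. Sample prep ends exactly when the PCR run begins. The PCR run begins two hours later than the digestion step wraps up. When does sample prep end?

14:24

The PCR run starts at 12:24 + 120 min = 14:24.
So sample prep ends at 14:24.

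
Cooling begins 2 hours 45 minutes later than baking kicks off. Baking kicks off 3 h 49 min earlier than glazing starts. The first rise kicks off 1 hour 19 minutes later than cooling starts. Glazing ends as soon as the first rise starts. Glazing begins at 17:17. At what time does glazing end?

Baking starts at 17:17 − 229 min = 13:28.
Cooling starts at 13:28 + 165 min = 16:13.
The first rise starts at 16:13 + 79 min = 17:32.
So glazing ends at 17:32.

17:32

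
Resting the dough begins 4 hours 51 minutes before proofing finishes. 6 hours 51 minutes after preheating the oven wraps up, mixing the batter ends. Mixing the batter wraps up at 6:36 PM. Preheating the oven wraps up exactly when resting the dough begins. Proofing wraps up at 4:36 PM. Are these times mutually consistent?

Resting the dough starts at 4:36 PM − 291 min = 11:45 AM.
So preheating the oven ends at 11:45 AM.
Mixing the batter ends at 11:45 AM + 411 min = 6:36 PM.
That matches the stated 6:36 PM, so the schedule is consistent.

Yes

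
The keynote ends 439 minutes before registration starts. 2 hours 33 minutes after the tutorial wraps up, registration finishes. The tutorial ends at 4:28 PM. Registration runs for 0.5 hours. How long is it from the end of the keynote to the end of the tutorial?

316 minutes

Registration ends at 4:28 PM + 153 min = 7:01 PM.
Registration starts at 7:01 PM − 30 min = 6:31 PM.
The keynote ends at 6:31 PM − 439 min = 11:12 AM.
From 11:12 AM to 4:28 PM is 316 minutes.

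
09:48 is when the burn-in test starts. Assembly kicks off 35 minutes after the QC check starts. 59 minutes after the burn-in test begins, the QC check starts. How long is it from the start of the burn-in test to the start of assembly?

1 hour 34 minutes

The QC check starts at 09:48 + 59 min = 10:47.
Assembly starts at 10:47 + 35 min = 11:22.
From 09:48 to 11:22 is 1 hour 34 minutes.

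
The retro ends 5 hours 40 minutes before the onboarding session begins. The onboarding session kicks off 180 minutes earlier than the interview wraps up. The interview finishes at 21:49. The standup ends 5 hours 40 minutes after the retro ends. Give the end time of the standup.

The onboarding session starts at 21:49 − 180 min = 18:49.
The retro ends at 18:49 − 340 min = 13:09.
The standup ends at 13:09 + 340 min = 18:49.

18:49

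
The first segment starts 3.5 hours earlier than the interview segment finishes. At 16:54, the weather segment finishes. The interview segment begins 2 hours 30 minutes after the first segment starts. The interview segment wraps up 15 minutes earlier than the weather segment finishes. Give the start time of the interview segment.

15:39

The interview segment ends at 16:54 − 15 min = 16:39.
The first segment starts at 16:39 − 210 min = 13:09.
The interview segment starts at 13:09 + 150 min = 15:39.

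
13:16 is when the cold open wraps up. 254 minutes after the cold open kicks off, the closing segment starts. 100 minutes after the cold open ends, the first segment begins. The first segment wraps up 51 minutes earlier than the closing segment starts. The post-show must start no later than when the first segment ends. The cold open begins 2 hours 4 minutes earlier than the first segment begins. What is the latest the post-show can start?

The first segment starts at 13:16 + 100 min = 14:56.
The cold open starts at 14:56 − 124 min = 12:52.
The closing segment starts at 12:52 + 254 min = 17:06.
The first segment ends at 17:06 − 51 min = 16:15.
The post-show is bounded by the first segment, so the latest it can start is 16:15.

16:15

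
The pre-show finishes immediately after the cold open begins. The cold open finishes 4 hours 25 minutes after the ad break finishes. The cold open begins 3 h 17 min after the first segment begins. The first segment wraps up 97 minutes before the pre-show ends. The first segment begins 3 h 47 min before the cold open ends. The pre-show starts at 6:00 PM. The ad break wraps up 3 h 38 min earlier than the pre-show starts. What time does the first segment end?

4:40 PM

The ad break ends at 6:00 PM − 218 min = 2:22 PM.
The cold open ends at 2:22 PM + 265 min = 6:47 PM.
The first segment starts at 6:47 PM − 227 min = 3:00 PM.
The cold open starts at 3:00 PM + 197 min = 6:17 PM.
So the pre-show ends at 6:17 PM.
The first segment ends at 6:17 PM − 97 min = 4:40 PM.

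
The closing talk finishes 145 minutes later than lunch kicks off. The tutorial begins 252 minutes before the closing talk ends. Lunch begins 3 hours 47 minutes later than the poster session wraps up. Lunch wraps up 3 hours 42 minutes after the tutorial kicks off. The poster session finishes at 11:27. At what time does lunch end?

Lunch starts at 11:27 + 227 min = 15:14.
The closing talk ends at 15:14 + 145 min = 17:39.
The tutorial starts at 17:39 − 252 min = 13:27.
Lunch ends at 13:27 + 222 min = 17:09.

17:09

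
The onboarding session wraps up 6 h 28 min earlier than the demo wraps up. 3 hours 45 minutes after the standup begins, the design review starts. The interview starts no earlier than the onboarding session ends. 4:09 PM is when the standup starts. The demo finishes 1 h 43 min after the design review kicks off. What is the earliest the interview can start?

The design review starts at 4:09 PM + 225 min = 7:54 PM.
The demo ends at 7:54 PM + 103 min = 9:37 PM.
The onboarding session ends at 9:37 PM − 388 min = 3:09 PM.
The interview is bounded by the onboarding session, so the earliest it can start is 3:09 PM.

3:09 PM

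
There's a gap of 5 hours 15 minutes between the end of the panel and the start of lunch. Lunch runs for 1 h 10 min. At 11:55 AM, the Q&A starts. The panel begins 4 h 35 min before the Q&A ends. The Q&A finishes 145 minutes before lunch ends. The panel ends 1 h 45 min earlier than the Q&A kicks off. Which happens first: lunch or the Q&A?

The panel ends at 11:55 AM − 105 min = 10:10 AM.
Lunch starts at 10:10 AM + 315 min = 3:25 PM.
Lunch starts at 3:25 PM and the Q&A starts at 11:55 AM, so the Q&A is first.

the Q&A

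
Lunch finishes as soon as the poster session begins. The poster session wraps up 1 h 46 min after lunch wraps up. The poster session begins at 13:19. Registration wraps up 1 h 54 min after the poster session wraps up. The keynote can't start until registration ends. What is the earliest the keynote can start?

Lunch ends at 13:19.
The poster session ends at 13:19 + 106 min = 15:05.
Registration ends at 15:05 + 114 min = 16:59.
The keynote is bounded by registration, so the earliest it can start is 16:59.

16:59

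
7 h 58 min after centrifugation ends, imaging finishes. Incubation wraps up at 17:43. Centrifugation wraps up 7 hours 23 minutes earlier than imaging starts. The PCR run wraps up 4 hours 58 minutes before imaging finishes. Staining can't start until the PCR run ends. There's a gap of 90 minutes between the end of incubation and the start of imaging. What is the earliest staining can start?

14:50

Imaging starts at 17:43 + 90 min = 19:13.
Centrifugation ends at 19:13 − 443 min = 11:50.
Imaging ends at 11:50 + 478 min = 19:48.
The PCR run ends at 19:48 − 298 min = 14:50.
Staining is bounded by the PCR run, so the earliest it can start is 14:50.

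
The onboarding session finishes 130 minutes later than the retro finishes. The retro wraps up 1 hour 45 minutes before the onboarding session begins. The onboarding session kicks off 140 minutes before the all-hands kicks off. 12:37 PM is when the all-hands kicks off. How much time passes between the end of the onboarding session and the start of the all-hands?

1 hour 55 minutes

The onboarding session starts at 12:37 PM − 140 min = 10:17 AM.
The retro ends at 10:17 AM − 105 min = 8:32 AM.
The onboarding session ends at 8:32 AM + 130 min = 10:42 AM.
From 10:42 AM to 12:37 PM is 1 hour 55 minutes.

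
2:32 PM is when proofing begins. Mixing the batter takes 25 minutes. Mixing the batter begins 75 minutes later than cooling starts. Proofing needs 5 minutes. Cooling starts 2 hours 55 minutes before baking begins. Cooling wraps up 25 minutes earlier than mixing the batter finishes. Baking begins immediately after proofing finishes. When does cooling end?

Proofing ends at 2:32 PM + 5 min = 2:37 PM.
So baking starts at 2:37 PM.
Cooling starts at 2:37 PM − 175 min = 11:42 AM.
Mixing the batter starts at 11:42 AM + 75 min = 12:57 PM.
Mixing the batter ends at 12:57 PM + 25 min = 1:22 PM.
Cooling ends at 1:22 PM − 25 min = 12:57 PM.

12:57 PM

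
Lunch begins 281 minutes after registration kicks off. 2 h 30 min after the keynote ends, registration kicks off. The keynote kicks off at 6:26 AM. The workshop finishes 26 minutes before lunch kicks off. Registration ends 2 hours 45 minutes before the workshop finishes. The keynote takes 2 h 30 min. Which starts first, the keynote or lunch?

the keynote

The keynote ends at 6:26 AM + 150 min = 8:56 AM.
Registration starts at 8:56 AM + 150 min = 11:26 AM.
Lunch starts at 11:26 AM + 281 min = 4:07 PM.
The keynote starts at 6:26 AM and lunch starts at 4:07 PM, so the keynote is first.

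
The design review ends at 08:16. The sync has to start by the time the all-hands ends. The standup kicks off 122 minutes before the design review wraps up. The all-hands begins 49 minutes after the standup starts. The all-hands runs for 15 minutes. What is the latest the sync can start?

07:18

The standup starts at 08:16 − 122 min = 06:14.
The all-hands starts at 06:14 + 49 min = 07:03.
The all-hands ends at 07:03 + 15 min = 07:18.
The sync is bounded by the all-hands, so the latest it can start is 07:18.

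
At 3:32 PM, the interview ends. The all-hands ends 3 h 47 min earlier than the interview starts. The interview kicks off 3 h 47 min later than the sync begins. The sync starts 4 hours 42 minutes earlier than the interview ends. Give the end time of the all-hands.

10:50 AM

The sync starts at 3:32 PM − 282 min = 10:50 AM.
The interview starts at 10:50 AM + 227 min = 2:37 PM.
The all-hands ends at 2:37 PM − 227 min = 10:50 AM.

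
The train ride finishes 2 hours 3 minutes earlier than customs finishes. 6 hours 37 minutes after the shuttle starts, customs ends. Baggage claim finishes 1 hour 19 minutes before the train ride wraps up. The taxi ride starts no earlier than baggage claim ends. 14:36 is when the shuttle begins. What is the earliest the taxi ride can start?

17:51

Customs ends at 14:36 + 397 min = 21:13.
The train ride ends at 21:13 − 123 min = 19:10.
Baggage claim ends at 19:10 − 79 min = 17:51.
The taxi ride is bounded by baggage claim, so the earliest it can start is 17:51.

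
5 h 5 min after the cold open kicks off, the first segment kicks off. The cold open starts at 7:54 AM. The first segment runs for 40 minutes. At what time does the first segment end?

1:39 PM

The first segment starts at 7:54 AM + 305 min = 12:59 PM.
The first segment ends at 12:59 PM + 40 min = 1:39 PM.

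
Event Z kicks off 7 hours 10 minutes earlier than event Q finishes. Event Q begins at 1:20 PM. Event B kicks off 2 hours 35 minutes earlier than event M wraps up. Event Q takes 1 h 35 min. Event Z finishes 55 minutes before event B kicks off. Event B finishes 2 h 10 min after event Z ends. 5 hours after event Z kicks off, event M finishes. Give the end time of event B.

Event Q ends at 1:20 PM + 95 min = 2:55 PM.
Event Z starts at 2:55 PM − 430 min = 7:45 AM.
Event M ends at 7:45 AM + 300 min = 12:45 PM.
Event B starts at 12:45 PM − 155 min = 10:10 AM.
Event Z ends at 10:10 AM − 55 min = 9:15 AM.
Event B ends at 9:15 AM + 130 min = 11:25 AM.

11:25 AM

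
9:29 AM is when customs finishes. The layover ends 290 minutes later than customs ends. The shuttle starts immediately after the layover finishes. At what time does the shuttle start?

2:19 PM

The layover ends at 9:29 AM + 290 min = 2:19 PM.
So the shuttle starts at 2:19 PM.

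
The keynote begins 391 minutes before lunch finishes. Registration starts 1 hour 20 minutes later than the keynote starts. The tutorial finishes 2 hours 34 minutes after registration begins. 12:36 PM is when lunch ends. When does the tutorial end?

The keynote starts at 12:36 PM − 391 min = 6:05 AM.
Registration starts at 6:05 AM + 80 min = 7:25 AM.
The tutorial ends at 7:25 AM + 154 min = 9:59 AM.

9:59 AM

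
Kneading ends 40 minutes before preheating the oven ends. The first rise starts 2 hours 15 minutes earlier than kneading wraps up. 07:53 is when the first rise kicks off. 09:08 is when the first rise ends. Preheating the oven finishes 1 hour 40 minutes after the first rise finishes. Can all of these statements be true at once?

Yes

Preheating the oven ends at 09:08 + 100 min = 10:48.
Kneading ends at 10:48 − 40 min = 10:08.
The first rise starts at 10:08 − 135 min = 07:53.
That matches the stated 07:53, so the schedule is consistent.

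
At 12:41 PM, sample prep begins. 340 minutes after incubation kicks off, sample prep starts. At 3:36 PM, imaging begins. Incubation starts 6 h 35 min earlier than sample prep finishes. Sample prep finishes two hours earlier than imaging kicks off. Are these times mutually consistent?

Sample prep ends at 3:36 PM − 120 min = 1:36 PM.
Incubation starts at 1:36 PM − 395 min = 7:01 AM.
Sample prep starts at 7:01 AM + 340 min = 12:41 PM.
That matches the stated 12:41 PM, so the schedule is consistent.

Yes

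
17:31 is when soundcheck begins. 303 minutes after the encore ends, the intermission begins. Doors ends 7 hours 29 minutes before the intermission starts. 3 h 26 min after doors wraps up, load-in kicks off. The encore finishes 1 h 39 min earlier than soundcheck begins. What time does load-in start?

16:52

The encore ends at 17:31 − 99 min = 15:52.
The intermission starts at 15:52 + 303 min = 20:55.
Doors ends at 20:55 − 449 min = 13:26.
Load-in starts at 13:26 + 206 min = 16:52.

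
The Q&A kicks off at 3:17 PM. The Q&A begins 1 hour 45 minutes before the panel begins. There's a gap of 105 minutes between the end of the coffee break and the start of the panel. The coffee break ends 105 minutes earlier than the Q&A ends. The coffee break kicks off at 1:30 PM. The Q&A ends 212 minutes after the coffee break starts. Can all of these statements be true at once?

The Q&A ends at 1:30 PM + 212 min = 5:02 PM.
The coffee break ends at 5:02 PM − 105 min = 3:17 PM.
The panel starts at 3:17 PM + 105 min = 5:02 PM.
The Q&A starts at 5:02 PM − 105 min = 3:17 PM.
That matches the stated 3:17 PM, so the schedule is consistent.

Yes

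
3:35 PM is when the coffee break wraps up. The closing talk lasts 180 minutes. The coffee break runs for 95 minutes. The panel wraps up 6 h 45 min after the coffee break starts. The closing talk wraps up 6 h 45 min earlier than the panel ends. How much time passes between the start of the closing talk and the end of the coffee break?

The coffee break starts at 3:35 PM − 95 min = 2:00 PM.
The panel ends at 2:00 PM + 405 min = 8:45 PM.
The closing talk ends at 8:45 PM − 405 min = 2:00 PM.
The closing talk starts at 2:00 PM − 180 min = 11:00 AM.
From 11:00 AM to 3:35 PM is 4 hours 35 minutes.

4 hours 35 minutes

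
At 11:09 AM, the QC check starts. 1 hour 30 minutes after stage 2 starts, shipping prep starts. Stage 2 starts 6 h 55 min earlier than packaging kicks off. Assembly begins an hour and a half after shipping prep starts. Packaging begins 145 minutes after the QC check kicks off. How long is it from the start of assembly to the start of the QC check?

1.5 hours

Packaging starts at 11:09 AM + 145 min = 1:34 PM.
Stage 2 starts at 1:34 PM − 415 min = 6:39 AM.
Shipping prep starts at 6:39 AM + 90 min = 8:09 AM.
Assembly starts at 8:09 AM + 90 min = 9:39 AM.
From 9:39 AM to 11:09 AM is 1.5 hours.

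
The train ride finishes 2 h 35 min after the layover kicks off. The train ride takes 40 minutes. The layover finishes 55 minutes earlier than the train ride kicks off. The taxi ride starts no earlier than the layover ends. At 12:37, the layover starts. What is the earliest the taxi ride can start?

The train ride ends at 12:37 + 155 min = 15:12.
The train ride starts at 15:12 − 40 min = 14:32.
The layover ends at 14:32 − 55 min = 13:37.
The taxi ride is bounded by the layover, so the earliest it can start is 13:37.

13:37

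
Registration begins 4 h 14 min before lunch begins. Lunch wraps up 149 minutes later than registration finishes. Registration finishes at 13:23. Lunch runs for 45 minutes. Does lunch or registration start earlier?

Lunch ends at 13:23 + 149 min = 15:52.
Lunch starts at 15:52 − 45 min = 15:07.
Registration starts at 15:07 − 254 min = 10:53.
Lunch starts at 15:07 and registration starts at 10:53, so registration is first.

registration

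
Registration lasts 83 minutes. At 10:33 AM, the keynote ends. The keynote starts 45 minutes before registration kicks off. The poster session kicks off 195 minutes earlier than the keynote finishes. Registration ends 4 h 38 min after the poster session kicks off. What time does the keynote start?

The poster session starts at 10:33 AM − 195 min = 7:18 AM.
Registration ends at 7:18 AM + 278 min = 11:56 AM.
Registration starts at 11:56 AM − 83 min = 10:33 AM.
The keynote starts at 10:33 AM − 45 min = 9:48 AM.

9:48 AM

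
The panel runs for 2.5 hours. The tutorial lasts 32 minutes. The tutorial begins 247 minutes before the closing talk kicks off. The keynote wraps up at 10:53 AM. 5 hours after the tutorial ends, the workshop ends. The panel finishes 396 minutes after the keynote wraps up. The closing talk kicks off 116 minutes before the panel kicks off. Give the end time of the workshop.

2:28 PM

The panel ends at 10:53 AM + 396 min = 5:29 PM.
The panel starts at 5:29 PM − 150 min = 2:59 PM.
The closing talk starts at 2:59 PM − 116 min = 1:03 PM.
The tutorial starts at 1:03 PM − 247 min = 8:56 AM.
The tutorial ends at 8:56 AM + 32 min = 9:28 AM.
The workshop ends at 9:28 AM + 300 min = 2:28 PM.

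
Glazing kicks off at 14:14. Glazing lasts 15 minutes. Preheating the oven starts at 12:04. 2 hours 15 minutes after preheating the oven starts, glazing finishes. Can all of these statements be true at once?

Glazing ends at 12:04 + 135 min = 14:19.
Glazing starts at 14:19 − 15 min = 14:04.
But glazing is also said to start at 14:14 — a 10-minute conflict.

No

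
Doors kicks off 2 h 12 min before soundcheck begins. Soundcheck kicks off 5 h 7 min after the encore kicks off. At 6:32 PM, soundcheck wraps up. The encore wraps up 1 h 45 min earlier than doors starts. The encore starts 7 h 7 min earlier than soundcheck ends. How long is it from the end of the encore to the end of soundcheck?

5 h 57 min

The encore starts at 6:32 PM − 427 min = 11:25 AM.
Soundcheck starts at 11:25 AM + 307 min = 4:32 PM.
Doors starts at 4:32 PM − 132 min = 2:20 PM.
The encore ends at 2:20 PM − 105 min = 12:35 PM.
From 12:35 PM to 6:32 PM is 5 h 57 min.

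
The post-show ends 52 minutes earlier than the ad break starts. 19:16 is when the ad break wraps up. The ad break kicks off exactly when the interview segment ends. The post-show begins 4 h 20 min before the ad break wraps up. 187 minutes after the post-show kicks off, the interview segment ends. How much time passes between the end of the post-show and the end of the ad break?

The post-show starts at 19:16 − 260 min = 14:56.
The interview segment ends at 14:56 + 187 min = 18:03.
So the ad break starts at 18:03.
The post-show ends at 18:03 − 52 min = 17:11.
From 17:11 to 19:16 is 125 minutes.

125 minutes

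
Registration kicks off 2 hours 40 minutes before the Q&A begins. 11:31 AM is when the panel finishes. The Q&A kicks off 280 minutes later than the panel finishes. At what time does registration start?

The Q&A starts at 11:31 AM + 280 min = 4:11 PM.
Registration starts at 4:11 PM − 160 min = 1:31 PM.

1:31 PM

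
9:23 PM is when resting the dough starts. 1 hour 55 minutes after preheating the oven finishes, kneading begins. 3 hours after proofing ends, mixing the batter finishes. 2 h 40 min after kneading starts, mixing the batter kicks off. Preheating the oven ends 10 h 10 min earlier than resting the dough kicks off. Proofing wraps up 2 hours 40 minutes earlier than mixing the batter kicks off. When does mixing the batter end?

4:08 PM

Preheating the oven ends at 9:23 PM − 610 min = 11:13 AM.
Kneading starts at 11:13 AM + 115 min = 1:08 PM.
Mixing the batter starts at 1:08 PM + 160 min = 3:48 PM.
Proofing ends at 3:48 PM − 160 min = 1:08 PM.
Mixing the batter ends at 1:08 PM + 180 min = 4:08 PM.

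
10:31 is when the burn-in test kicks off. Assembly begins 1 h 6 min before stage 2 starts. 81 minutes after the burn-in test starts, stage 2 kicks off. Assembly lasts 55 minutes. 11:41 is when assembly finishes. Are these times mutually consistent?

Stage 2 starts at 10:31 + 81 min = 11:52.
Assembly starts at 11:52 − 66 min = 10:46.
Assembly ends at 10:46 + 55 min = 11:41.
That matches the stated 11:41, so the schedule is consistent.

Yes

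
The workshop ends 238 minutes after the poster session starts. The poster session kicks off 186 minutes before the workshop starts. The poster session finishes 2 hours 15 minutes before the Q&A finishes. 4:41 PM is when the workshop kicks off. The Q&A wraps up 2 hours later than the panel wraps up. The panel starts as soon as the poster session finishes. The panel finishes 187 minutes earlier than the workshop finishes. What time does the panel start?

The poster session starts at 4:41 PM − 186 min = 1:35 PM.
The workshop ends at 1:35 PM + 238 min = 5:33 PM.
The panel ends at 5:33 PM − 187 min = 2:26 PM.
The Q&A ends at 2:26 PM + 120 min = 4:26 PM.
The poster session ends at 4:26 PM − 135 min = 2:11 PM.
So the panel starts at 2:11 PM.

2:11 PM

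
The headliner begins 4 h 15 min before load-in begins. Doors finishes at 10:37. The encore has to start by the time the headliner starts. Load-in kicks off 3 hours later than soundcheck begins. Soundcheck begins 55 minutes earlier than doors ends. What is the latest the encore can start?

08:27

Soundcheck starts at 10:37 − 55 min = 09:42.
Load-in starts at 09:42 + 180 min = 12:42.
The headliner starts at 12:42 − 255 min = 08:27.
The encore is bounded by the headliner, so the latest it can start is 08:27.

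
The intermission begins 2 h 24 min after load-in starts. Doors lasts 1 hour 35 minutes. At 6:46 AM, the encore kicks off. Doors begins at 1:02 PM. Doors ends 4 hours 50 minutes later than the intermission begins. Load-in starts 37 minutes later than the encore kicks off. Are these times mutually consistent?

Yes

Load-in starts at 6:46 AM + 37 min = 7:23 AM.
The intermission starts at 7:23 AM + 144 min = 9:47 AM.
Doors ends at 9:47 AM + 290 min = 2:37 PM.
Doors starts at 2:37 PM − 95 min = 1:02 PM.
That matches the stated 1:02 PM, so the schedule is consistent.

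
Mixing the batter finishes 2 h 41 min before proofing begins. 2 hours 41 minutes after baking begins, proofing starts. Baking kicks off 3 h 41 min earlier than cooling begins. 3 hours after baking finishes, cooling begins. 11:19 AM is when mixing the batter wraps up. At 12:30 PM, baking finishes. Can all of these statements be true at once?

No

Cooling starts at 12:30 PM + 180 min = 3:30 PM.
Baking starts at 3:30 PM − 221 min = 11:49 AM.
Proofing starts at 11:49 AM + 161 min = 2:30 PM.
Mixing the batter ends at 2:30 PM − 161 min = 11:49 AM.
But mixing the batter is also said to end at 11:19 AM — a 30-minute conflict.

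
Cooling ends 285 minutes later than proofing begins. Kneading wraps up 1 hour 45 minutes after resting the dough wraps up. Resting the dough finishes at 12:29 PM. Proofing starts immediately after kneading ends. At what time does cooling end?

Kneading ends at 12:29 PM + 105 min = 2:14 PM.
So proofing starts at 2:14 PM.
Cooling ends at 2:14 PM + 285 min = 6:59 PM.

6:59 PM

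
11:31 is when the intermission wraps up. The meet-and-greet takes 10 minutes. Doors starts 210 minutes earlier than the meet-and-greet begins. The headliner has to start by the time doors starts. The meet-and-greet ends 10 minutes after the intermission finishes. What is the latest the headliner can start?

08:01

The meet-and-greet ends at 11:31 + 10 min = 11:41.
The meet-and-greet starts at 11:41 − 10 min = 11:31.
Doors starts at 11:31 − 210 min = 08:01.
The headliner is bounded by doors, so the latest it can start is 08:01.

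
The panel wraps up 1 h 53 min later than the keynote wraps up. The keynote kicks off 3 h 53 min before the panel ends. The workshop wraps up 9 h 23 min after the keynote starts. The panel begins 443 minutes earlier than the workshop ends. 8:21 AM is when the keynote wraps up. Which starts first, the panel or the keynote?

the keynote

The panel ends at 8:21 AM + 113 min = 10:14 AM.
The keynote starts at 10:14 AM − 233 min = 6:21 AM.
The workshop ends at 6:21 AM + 563 min = 3:44 PM.
The panel starts at 3:44 PM − 443 min = 8:21 AM.
The panel starts at 8:21 AM and the keynote starts at 6:21 AM, so the keynote is first.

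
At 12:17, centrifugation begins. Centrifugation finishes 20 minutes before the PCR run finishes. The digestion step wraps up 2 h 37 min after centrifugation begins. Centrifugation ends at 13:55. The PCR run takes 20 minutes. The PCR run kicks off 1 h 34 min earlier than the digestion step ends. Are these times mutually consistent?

The digestion step ends at 12:17 + 157 min = 14:54.
The PCR run starts at 14:54 − 94 min = 13:20.
The PCR run ends at 13:20 + 20 min = 13:40.
Centrifugation ends at 13:40 − 20 min = 13:20.
But centrifugation is also said to end at 13:55 — a 35-minute conflict.

No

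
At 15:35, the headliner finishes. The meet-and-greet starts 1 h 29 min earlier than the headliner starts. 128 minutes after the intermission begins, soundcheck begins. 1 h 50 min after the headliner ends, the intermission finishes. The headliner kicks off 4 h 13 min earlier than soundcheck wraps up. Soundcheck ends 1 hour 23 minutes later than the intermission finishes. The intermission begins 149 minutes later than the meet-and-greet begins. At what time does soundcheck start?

The intermission ends at 15:35 + 110 min = 17:25.
Soundcheck ends at 17:25 + 83 min = 18:48.
The headliner starts at 18:48 − 253 min = 14:35.
The meet-and-greet starts at 14:35 − 89 min = 13:06.
The intermission starts at 13:06 + 149 min = 15:35.
Soundcheck starts at 15:35 + 128 min = 17:43.

17:43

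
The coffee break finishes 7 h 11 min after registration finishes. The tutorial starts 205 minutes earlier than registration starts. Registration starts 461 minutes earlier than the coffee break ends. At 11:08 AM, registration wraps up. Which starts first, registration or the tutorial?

The coffee break ends at 11:08 AM + 431 min = 6:19 PM.
Registration starts at 6:19 PM − 461 min = 10:38 AM.
The tutorial starts at 10:38 AM − 205 min = 7:13 AM.
Registration starts at 10:38 AM and the tutorial starts at 7:13 AM, so the tutorial is first.

the tutorial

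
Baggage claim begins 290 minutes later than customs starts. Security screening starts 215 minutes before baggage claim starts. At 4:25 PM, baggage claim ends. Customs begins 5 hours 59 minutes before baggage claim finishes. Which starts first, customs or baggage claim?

Customs starts at 4:25 PM − 359 min = 10:26 AM.
Baggage claim starts at 10:26 AM + 290 min = 3:16 PM.
Customs starts at 10:26 AM and baggage claim starts at 3:16 PM, so customs is first.

customs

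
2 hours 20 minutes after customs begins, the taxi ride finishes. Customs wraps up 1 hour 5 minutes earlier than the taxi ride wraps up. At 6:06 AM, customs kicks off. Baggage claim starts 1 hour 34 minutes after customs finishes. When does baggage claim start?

The taxi ride ends at 6:06 AM + 140 min = 8:26 AM.
Customs ends at 8:26 AM − 65 min = 7:21 AM.
Baggage claim starts at 7:21 AM + 94 min = 8:55 AM.

8:55 AM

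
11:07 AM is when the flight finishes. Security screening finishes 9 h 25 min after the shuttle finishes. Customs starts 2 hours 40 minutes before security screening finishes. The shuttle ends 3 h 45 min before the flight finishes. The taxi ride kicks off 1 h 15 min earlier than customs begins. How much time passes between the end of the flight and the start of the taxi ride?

The shuttle ends at 11:07 AM − 225 min = 7:22 AM.
Security screening ends at 7:22 AM + 565 min = 4:47 PM.
Customs starts at 4:47 PM − 160 min = 2:07 PM.
The taxi ride starts at 2:07 PM − 75 min = 12:52 PM.
From 11:07 AM to 12:52 PM is 105 minutes.

105 minutes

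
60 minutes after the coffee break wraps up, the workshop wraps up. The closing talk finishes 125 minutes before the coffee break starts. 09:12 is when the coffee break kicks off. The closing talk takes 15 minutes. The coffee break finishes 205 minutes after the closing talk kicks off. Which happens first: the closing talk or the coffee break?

the closing talk

The closing talk ends at 09:12 − 125 min = 07:07.
The closing talk starts at 07:07 − 15 min = 06:52.
The closing talk starts at 06:52 and the coffee break starts at 09:12, so the closing talk is first.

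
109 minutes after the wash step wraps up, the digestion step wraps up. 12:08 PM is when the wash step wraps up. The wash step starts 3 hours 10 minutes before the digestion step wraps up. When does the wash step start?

10:47 AM

The digestion step ends at 12:08 PM + 109 min = 1:57 PM.
The wash step starts at 1:57 PM − 190 min = 10:47 AM.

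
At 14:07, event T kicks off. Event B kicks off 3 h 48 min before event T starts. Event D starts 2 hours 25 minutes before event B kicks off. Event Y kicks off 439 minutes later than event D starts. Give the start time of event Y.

Event B starts at 14:07 − 228 min = 10:19.
Event D starts at 10:19 − 145 min = 07:54.
Event Y starts at 07:54 + 439 min = 15:13.

15:13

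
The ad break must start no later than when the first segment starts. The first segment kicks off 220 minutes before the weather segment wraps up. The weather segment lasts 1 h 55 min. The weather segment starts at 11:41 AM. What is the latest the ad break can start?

9:56 AM

The weather segment ends at 11:41 AM + 115 min = 1:36 PM.
The first segment starts at 1:36 PM − 220 min = 9:56 AM.
The ad break is bounded by the first segment, so the latest it can start is 9:56 AM.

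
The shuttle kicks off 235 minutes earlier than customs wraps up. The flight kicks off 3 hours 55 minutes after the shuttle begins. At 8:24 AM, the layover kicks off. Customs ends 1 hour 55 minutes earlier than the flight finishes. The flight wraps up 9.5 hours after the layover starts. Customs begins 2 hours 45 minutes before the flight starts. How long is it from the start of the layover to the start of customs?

4 hours 50 minutes

The flight ends at 8:24 AM + 570 min = 5:54 PM.
Customs ends at 5:54 PM − 115 min = 3:59 PM.
The shuttle starts at 3:59 PM − 235 min = 12:04 PM.
The flight starts at 12:04 PM + 235 min = 3:59 PM.
Customs starts at 3:59 PM − 165 min = 1:14 PM.
From 8:24 AM to 1:14 PM is 4 hours 50 minutes.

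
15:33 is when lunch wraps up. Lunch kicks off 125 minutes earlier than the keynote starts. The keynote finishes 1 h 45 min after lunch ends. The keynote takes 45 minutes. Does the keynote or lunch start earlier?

lunch

The keynote ends at 15:33 + 105 min = 17:18.
The keynote starts at 17:18 − 45 min = 16:33.
Lunch starts at 16:33 − 125 min = 14:28.
The keynote starts at 16:33 and lunch starts at 14:28, so lunch is first.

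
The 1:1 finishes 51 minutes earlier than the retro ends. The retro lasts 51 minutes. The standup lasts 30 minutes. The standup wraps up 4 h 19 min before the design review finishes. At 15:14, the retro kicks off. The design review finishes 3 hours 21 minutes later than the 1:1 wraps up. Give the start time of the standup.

13:46

The retro ends at 15:14 + 51 min = 16:05.
The 1:1 ends at 16:05 − 51 min = 15:14.
The design review ends at 15:14 + 201 min = 18:35.
The standup ends at 18:35 − 259 min = 14:16.
The standup starts at 14:16 − 30 min = 13:46.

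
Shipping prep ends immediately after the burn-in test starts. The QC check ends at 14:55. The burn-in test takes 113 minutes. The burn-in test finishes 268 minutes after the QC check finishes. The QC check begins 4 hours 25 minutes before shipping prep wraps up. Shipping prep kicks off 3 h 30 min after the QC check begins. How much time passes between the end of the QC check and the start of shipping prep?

1 hour 40 minutes

The burn-in test ends at 14:55 + 268 min = 19:23.
The burn-in test starts at 19:23 − 113 min = 17:30.
So shipping prep ends at 17:30.
The QC check starts at 17:30 − 265 min = 13:05.
Shipping prep starts at 13:05 + 210 min = 16:35.
From 14:55 to 16:35 is 1 hour 40 minutes.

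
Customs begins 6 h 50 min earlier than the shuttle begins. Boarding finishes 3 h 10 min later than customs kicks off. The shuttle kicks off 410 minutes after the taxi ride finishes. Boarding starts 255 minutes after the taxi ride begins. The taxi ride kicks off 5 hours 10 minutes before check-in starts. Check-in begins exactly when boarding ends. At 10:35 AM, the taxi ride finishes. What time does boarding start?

The shuttle starts at 10:35 AM + 410 min = 5:25 PM.
Customs starts at 5:25 PM − 410 min = 10:35 AM.
Boarding ends at 10:35 AM + 190 min = 1:45 PM.
So check-in starts at 1:45 PM.
The taxi ride starts at 1:45 PM − 310 min = 8:35 AM.
Boarding starts at 8:35 AM + 255 min = 12:50 PM.

12:50 PM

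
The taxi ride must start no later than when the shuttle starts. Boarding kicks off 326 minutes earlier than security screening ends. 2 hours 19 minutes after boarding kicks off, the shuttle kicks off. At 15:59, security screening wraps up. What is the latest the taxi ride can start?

Boarding starts at 15:59 − 326 min = 10:33.
The shuttle starts at 10:33 + 139 min = 12:52.
The taxi ride is bounded by the shuttle, so the latest it can start is 12:52.

12:52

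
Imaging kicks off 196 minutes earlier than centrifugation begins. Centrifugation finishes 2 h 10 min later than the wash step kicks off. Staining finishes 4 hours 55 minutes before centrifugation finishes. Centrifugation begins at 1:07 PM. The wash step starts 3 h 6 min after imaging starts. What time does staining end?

Imaging starts at 1:07 PM − 196 min = 9:51 AM.
The wash step starts at 9:51 AM + 186 min = 12:57 PM.
Centrifugation ends at 12:57 PM + 130 min = 3:07 PM.
Staining ends at 3:07 PM − 295 min = 10:12 AM.

10:12 AM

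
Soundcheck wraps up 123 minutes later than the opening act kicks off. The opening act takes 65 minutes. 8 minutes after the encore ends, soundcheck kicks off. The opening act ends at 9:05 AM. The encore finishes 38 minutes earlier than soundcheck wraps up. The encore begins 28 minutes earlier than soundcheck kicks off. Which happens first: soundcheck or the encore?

the encore

The opening act starts at 9:05 AM − 65 min = 8:00 AM.
Soundcheck ends at 8:00 AM + 123 min = 10:03 AM.
The encore ends at 10:03 AM − 38 min = 9:25 AM.
Soundcheck starts at 9:25 AM + 8 min = 9:33 AM.
The encore starts at 9:33 AM − 28 min = 9:05 AM.
Soundcheck starts at 9:33 AM and the encore starts at 9:05 AM, so the encore is first.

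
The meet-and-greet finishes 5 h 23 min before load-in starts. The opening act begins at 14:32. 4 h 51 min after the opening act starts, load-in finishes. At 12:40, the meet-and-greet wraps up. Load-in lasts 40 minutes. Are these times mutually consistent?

No

Load-in ends at 14:32 + 291 min = 19:23.
Load-in starts at 19:23 − 40 min = 18:43.
The meet-and-greet ends at 18:43 − 323 min = 13:20.
But the meet-and-greet is also said to end at 12:40 — a 40-minute conflict.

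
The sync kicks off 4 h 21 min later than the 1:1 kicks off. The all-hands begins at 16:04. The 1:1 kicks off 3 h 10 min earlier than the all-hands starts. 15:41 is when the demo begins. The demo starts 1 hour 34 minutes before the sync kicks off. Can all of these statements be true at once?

The 1:1 starts at 16:04 − 190 min = 12:54.
The sync starts at 12:54 + 261 min = 17:15.
The demo starts at 17:15 − 94 min = 15:41.
That matches the stated 15:41, so the schedule is consistent.

Yes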